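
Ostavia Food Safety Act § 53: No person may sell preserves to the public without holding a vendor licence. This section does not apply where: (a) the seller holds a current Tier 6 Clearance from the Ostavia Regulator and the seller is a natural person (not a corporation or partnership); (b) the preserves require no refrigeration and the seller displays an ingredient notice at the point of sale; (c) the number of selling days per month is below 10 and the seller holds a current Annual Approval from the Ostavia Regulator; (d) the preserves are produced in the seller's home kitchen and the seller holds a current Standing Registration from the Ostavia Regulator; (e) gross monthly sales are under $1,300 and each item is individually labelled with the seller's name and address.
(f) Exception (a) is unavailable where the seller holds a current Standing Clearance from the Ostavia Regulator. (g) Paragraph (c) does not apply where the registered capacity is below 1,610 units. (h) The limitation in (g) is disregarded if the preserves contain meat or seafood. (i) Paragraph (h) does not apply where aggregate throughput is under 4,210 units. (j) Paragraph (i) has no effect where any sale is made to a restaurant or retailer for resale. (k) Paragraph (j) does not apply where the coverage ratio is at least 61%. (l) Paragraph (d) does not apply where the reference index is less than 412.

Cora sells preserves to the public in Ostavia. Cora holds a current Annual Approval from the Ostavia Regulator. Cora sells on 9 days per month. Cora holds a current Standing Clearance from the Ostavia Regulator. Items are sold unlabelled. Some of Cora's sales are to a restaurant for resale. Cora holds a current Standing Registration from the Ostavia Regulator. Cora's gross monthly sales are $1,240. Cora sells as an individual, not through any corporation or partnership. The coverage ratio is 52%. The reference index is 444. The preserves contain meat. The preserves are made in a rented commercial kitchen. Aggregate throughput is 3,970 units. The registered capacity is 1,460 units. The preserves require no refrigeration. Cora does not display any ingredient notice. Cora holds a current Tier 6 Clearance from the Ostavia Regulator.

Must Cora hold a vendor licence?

All of (a)'s requirements are met (a current Tier 6 Clearance is held; the seller is a natural person). But applying paragraph (f): (f) is triggered — a current Standing Clearance is held. Exception (a) does not apply.
Exception (b) requires that the seller displays an ingredient notice at the point of sale; but no ingredient notice is displayed, so (b) is unavailable.
Exception (c) is satisfied on its face — the number of selling days per month is 9, below the 10 limit; a current Annual Approval is held. Considering the limiting provisions: (g) would limit (c) — the registered capacity is 1,460 units, below the 1,610 units limit — but (h) sets (g) aside: (h) operates against (g): the preserves contain meat. (i) operates (aggregate throughput is 3,970 units, under the 4,210 units limit), but is displaced by (j): (j) operates against (i): some sales are to a restaurant for resale. (k) does not operate here (the coverage ratio is 52%, short of 61%), so (j) stands. So (c) applies.
Exception (d) requires that the preserves are produced in the seller's home kitchen; but the preserves are made in a commercial kitchen, not a home kitchen, so (d) is unavailable.
Exception (e) does not apply: items are sold unlabelled.

No — exception (c) applies; Cora is not required to hold a vendor licence.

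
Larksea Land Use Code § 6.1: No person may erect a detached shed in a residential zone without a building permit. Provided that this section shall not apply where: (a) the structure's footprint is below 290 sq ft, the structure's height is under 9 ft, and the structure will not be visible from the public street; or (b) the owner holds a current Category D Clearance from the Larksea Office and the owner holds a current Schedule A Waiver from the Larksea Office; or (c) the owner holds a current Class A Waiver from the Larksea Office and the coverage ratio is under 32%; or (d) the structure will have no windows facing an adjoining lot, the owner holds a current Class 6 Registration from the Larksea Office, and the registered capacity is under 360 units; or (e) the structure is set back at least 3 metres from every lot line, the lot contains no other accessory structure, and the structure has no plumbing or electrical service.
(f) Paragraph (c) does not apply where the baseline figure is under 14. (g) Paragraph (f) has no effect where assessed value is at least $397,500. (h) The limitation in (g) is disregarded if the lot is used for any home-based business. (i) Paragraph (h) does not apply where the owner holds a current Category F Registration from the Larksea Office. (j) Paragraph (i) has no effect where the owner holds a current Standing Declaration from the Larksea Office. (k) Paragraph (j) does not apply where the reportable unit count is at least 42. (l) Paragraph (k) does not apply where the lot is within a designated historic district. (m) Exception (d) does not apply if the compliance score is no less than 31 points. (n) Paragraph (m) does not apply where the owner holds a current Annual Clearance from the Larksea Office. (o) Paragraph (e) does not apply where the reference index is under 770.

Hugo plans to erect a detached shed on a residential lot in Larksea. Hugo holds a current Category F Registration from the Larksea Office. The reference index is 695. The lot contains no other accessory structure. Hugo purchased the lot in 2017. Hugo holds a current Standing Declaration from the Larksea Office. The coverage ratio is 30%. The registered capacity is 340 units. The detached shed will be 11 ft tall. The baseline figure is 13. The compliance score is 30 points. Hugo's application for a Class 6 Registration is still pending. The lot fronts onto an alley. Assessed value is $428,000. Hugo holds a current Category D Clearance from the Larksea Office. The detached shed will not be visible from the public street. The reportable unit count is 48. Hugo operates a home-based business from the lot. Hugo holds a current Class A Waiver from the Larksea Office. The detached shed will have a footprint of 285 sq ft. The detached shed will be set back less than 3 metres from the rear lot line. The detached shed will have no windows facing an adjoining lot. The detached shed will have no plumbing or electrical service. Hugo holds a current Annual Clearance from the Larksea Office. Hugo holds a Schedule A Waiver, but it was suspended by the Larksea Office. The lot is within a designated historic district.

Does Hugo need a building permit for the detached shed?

Yes — Hugo must obtain a building permit.

Exception (a) fails — the structure's height is 11 ft, not under 9 ft.
Exception (b) requires that the owner holds a current Schedule A Waiver from the Larksea Office; but no current Schedule A Waiver is held, so (b) is unavailable.
Exception (c)'s conditions are all satisfied: a current Class A Waiver is held; the coverage ratio is 30%, under the 32% limit. Turning to paragraphs (f)–(l): (f) applies — the baseline figure is 13, under the 14 limit. (g) would limit (f) — assessed value is $428,000, meeting the $397,500 threshold — but (h) sets (g) aside: (h) operates against (g): a home-based business operates on the lot. (i) would limit (h) — a current Category F Registration is held — but (j) sets (i) aside: (j) is engaged — a current Standing Declaration is held. (k) would limit (j) — the reportable unit count is 48, meeting the 42 threshold — but (l) sets (k) aside: (l) operates against (k): the lot is in a historic district. (c) is therefore removed.
Exception (d) requires that the owner holds a current Class 6 Registration from the Larksea Office; but there is no Class 6 Registration in force, so (d) is unavailable.
Exception (e) does not apply: the rear setback is under 3 m.
No exception is made out. Hugo falls within the general rule.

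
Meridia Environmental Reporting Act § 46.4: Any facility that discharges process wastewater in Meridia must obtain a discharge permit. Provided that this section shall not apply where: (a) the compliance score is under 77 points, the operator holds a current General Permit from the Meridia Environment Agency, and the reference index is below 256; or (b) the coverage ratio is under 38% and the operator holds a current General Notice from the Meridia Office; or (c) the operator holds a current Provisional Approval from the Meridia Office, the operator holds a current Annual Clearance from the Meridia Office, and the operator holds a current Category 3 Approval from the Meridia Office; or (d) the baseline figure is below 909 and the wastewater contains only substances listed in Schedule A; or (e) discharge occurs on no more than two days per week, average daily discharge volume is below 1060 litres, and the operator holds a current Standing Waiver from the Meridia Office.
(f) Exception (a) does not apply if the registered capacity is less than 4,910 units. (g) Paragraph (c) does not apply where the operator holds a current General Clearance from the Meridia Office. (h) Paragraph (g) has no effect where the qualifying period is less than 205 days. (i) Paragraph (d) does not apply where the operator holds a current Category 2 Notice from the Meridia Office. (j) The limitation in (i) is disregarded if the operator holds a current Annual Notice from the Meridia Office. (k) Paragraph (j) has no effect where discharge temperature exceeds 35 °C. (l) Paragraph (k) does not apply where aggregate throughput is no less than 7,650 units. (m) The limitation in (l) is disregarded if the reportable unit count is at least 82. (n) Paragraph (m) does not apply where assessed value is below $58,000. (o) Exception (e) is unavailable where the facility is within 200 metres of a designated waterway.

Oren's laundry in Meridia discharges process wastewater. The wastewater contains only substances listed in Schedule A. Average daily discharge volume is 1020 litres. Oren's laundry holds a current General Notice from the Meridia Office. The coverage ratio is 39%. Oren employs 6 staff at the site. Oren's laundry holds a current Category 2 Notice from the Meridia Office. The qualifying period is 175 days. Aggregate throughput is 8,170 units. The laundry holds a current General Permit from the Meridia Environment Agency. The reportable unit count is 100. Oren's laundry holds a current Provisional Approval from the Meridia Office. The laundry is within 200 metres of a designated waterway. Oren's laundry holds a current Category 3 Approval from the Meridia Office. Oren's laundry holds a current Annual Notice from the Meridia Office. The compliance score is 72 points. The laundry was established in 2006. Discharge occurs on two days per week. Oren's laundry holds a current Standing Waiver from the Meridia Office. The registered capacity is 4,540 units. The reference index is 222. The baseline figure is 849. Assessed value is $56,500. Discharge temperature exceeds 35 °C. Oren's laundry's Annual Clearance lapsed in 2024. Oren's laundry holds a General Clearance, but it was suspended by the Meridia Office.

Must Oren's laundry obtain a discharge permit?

Exception (a): the compliance score is 72 points, under the 77 points limit; a current General Permit is held; the reference index is 222, below the 256 limit — every condition holds. However, paragraph (f) must be considered: (f) operates against (a): the registered capacity is 4,540 units, less than the 4,910 units limit. Exception (a) does not apply.
Exception (b) does not apply: the coverage ratio is 39%, not under 38%.
Exception (c) fails — no current Annual Clearance is held.
Exception (d) is satisfied on its face — the baseline figure is 849, below the 909 limit; the wastewater is Schedule-A-only. Applying paragraphs (i)–(n): (i) applies (a current Category 2 Notice is held), but yields to (j): (j) is engaged — a current Annual Notice is held. (k) applies (discharge temperature exceeds 35 °C), but is set aside by (l): (l) applies — aggregate throughput is 8,170 units, meeting the 7,650 units threshold. (m) is triggered (the reportable unit count is 100, meeting the 82 threshold), but is set aside by (n): (n) applies — assessed value is $56,500, below the $58,000 limit. Exception (d) stands.
All of (e)'s requirements are met (discharge occurs on no more than two days per week; average daily discharge volume is 1020 litres, below the 1060 litres limit; a current Standing Waiver is held). However, paragraph (o) must be considered: (o) operates against (e): the laundry is within 200 m of a designated waterway. (e) is therefore removed.

No — exception (d) applies; Oren's laundry is not required to obtain a discharge permit.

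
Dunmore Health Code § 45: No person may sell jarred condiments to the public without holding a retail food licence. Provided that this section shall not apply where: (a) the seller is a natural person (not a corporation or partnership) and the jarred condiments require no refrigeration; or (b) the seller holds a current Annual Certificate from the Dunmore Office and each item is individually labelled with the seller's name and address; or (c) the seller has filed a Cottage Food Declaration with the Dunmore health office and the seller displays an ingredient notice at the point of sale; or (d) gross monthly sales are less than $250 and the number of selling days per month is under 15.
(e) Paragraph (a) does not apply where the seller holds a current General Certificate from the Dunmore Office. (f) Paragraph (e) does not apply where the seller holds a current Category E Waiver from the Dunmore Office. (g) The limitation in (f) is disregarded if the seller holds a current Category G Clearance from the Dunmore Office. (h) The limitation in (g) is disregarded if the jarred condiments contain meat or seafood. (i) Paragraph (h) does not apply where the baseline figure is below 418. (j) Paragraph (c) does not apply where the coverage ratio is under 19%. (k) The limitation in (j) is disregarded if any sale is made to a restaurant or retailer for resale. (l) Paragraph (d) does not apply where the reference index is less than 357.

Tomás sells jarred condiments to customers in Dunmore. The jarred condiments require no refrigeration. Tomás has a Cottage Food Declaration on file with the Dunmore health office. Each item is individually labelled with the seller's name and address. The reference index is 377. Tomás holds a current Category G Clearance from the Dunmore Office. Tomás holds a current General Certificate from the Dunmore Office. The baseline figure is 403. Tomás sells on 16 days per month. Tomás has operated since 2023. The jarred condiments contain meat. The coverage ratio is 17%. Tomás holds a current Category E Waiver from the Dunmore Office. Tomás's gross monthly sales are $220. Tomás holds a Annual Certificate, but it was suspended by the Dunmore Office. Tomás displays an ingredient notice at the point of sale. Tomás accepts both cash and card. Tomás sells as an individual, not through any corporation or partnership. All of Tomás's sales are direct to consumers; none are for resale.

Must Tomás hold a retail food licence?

Exception (a) is satisfied on its face — the seller is a natural person; the jarred condiments are shelf-stable. But applying paragraphs (e)–(i): (e) applies — a current General Certificate is held. (f) is triggered (a current Category E Waiver is held), but is displaced by (g): (g) operates against (f): a current Category G Clearance is held. (h) would limit (g) — the jarred condiments contain meat — but (i) sets (h) aside: (i) operates against (h): the baseline figure is 403, below the 418 limit. Exception (a) does not apply.
Exception (b) does not apply: the Annual Certificate is not current.
Exception (c): a Cottage Food Declaration is on file; an ingredient notice is displayed — every condition holds. Turning to paragraphs (j)–(k): (j) operates against (c): the coverage ratio is 17%, under the 19% limit. (k) is not triggered (no sales are for resale), so (j) stands. Exception (c) does not apply.
Exception (d) does not apply: the number of selling days per month is 16, not under 15.
None of the exceptions is available; § 45 applies in full.

Yes — Tomás must hold a retail food licence.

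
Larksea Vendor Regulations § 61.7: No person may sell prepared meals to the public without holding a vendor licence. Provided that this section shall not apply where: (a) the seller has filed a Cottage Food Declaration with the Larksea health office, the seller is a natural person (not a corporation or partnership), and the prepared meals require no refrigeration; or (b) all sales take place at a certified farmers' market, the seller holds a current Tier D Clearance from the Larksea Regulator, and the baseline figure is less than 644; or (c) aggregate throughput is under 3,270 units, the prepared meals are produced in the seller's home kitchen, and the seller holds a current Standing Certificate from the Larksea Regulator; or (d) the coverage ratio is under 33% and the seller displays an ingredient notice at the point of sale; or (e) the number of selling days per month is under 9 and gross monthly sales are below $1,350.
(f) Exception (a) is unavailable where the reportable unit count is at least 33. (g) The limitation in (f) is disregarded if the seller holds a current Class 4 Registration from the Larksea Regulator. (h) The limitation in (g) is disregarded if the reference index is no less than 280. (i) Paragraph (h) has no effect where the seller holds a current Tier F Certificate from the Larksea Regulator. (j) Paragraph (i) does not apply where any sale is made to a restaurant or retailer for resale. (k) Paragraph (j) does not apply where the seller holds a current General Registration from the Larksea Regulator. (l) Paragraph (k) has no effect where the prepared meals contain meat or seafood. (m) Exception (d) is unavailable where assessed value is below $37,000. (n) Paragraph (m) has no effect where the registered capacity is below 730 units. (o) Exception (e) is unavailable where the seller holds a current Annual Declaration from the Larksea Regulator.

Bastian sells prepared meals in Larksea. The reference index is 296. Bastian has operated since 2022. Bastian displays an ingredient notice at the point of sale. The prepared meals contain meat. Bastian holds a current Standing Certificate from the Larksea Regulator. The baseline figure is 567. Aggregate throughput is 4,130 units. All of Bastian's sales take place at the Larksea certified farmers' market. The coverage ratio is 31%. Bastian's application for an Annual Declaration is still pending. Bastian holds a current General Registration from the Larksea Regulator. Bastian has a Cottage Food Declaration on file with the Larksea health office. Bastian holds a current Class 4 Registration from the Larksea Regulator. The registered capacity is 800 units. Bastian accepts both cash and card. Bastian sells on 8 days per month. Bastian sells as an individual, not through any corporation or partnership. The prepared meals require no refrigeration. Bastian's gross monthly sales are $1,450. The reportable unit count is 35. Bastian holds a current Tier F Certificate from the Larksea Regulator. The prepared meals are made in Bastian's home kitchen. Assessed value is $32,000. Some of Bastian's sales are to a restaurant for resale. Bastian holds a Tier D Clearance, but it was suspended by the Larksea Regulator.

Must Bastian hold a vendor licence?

Exception (a): a Cottage Food Declaration is on file; the seller is a natural person; the prepared meals are shelf-stable — every condition holds. Turning to paragraphs (f)–(l): (f) applies — the reportable unit count is 35, meeting the 33 threshold. (g) would limit (f) — a current Class 4 Registration is held — but (h) sets (g) aside: (h) is engaged — the reference index is 296, meeting the 280 threshold. (i) applies (a current Tier F Certificate is held), but yields to (j): (j) applies — some sales are to a restaurant for resale. (k) would limit (j) — a current General Registration is held — but (l) sets (k) aside: (l) is engaged — the prepared meals contain meat. Exception (a) does not apply.
Exception (b) fails — the Tier D Clearance is not current.
Exception (c) does not apply: aggregate throughput is 4,130 units, not under 3,270 units.
Exception (d) is satisfied on its face — the coverage ratio is 31%, under the 33% limit; an ingredient notice is displayed. But: (m) is triggered — assessed value is $32,000, below the $37,000 limit. (n) is not triggered (the registered capacity is 800 units, not below 730 units), so (m) stands. So (d) is unavailable.
Exception (e) does not apply: gross monthly sales are $1,450, not below $1,350.
None of the exceptions is available; § 61.7 applies in full.

Yes — Bastian must hold a vendor licence.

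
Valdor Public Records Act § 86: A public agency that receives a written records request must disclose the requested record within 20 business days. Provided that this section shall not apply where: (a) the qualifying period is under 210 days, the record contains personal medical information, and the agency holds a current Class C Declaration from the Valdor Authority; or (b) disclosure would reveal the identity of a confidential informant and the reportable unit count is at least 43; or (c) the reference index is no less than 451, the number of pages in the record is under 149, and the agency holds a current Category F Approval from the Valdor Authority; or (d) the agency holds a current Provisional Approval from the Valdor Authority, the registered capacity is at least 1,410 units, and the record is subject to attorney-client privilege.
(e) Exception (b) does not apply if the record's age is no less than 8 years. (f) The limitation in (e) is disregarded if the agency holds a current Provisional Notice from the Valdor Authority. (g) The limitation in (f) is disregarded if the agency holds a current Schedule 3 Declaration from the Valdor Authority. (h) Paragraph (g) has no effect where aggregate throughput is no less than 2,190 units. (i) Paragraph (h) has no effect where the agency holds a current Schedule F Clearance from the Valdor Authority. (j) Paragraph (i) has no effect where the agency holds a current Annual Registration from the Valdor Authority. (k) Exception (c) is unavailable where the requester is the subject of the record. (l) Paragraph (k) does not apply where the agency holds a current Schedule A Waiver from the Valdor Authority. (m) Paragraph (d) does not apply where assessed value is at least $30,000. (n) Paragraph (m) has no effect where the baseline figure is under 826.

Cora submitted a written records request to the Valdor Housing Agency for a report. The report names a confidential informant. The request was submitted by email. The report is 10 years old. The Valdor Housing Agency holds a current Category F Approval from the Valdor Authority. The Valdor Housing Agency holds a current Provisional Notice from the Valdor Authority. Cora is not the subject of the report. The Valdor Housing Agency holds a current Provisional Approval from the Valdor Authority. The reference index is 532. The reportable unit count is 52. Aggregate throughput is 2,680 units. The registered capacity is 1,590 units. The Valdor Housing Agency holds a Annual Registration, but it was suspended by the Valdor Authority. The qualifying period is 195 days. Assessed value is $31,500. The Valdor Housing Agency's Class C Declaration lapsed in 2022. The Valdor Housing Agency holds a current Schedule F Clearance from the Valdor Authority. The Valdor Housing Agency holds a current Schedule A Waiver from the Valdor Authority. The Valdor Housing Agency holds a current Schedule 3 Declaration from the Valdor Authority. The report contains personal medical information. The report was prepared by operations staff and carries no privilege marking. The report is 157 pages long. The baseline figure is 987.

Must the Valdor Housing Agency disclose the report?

Exception (a) fails — the Class C Declaration is not current.
Exception (b): the report names a confidential informant; the reportable unit count is 52, meeting the 43 threshold — every condition holds. Turning to paragraphs (e)–(j): (e) operates against (b): the record's age is 10 years, meeting the 8 years threshold. (f) would limit (e) — a current Provisional Notice is held — but (g) sets (f) aside: (g) operates against (f): a current Schedule 3 Declaration is held. (h) operates (aggregate throughput is 2,680 units, meeting the 2,190 units threshold), but is displaced by (i): (i) operates — a current Schedule F Clearance is held. (j), which would lift (i), is not triggered — there is no Annual Registration in force. Exception (b) does not apply.
Exception (c) does not apply: the number of pages in the record is 157, not under 149.
Exception (d) does not apply: the report carries no privilege marking.
None of the exceptions is available; § 86 applies in full.

Yes — the Valdor Housing Agency must disclose the report.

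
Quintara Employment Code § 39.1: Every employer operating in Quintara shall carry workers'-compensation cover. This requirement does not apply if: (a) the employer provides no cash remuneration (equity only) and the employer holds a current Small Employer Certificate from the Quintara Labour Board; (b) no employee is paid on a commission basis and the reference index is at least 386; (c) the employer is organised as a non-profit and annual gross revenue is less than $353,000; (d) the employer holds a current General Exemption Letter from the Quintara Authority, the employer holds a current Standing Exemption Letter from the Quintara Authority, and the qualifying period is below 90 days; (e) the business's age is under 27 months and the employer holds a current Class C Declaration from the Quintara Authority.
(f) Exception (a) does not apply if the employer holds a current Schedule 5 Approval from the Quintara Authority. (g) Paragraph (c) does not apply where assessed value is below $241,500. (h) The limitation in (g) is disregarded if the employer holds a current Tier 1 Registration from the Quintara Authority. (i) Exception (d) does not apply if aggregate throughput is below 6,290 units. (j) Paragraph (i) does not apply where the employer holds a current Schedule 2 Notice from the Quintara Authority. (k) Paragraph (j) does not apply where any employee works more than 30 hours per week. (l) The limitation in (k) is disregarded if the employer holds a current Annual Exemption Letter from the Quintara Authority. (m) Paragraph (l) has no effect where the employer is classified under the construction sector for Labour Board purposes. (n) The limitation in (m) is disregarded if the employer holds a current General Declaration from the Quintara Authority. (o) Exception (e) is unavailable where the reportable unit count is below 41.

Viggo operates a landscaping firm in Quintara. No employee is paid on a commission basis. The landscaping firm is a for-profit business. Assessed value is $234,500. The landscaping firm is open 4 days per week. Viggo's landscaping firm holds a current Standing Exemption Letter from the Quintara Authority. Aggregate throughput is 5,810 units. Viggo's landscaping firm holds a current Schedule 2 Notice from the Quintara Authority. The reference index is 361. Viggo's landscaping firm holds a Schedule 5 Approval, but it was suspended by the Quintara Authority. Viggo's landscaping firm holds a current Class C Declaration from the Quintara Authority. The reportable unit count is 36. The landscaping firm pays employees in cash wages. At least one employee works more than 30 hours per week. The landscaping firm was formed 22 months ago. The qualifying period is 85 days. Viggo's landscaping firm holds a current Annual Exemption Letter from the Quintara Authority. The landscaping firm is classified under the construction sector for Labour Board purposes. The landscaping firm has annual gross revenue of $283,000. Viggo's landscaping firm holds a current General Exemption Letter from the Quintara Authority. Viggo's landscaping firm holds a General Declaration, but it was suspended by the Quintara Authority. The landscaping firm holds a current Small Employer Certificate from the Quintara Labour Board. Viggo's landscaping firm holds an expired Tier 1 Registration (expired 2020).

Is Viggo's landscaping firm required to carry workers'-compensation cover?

Exception (a) does not apply: employees are paid cash wages.
Exception (b) does not apply: the reference index is 361, short of 386.
Exception (c) requires that the employer is organised as a non-profit; but the employer is for-profit, so (c) is unavailable.
All of (d)'s requirements are met (a current General Exemption Letter is held; a current Standing Exemption Letter is held; the qualifying period is 85 days, below the 90 days limit). However, paragraphs (i)–(n) must be considered: (i) operates against (d): aggregate throughput is 5,810 units, below the 6,290 units limit. (j) operates (a current Schedule 2 Notice is held), but is itself disapplied by (k): (k) is engaged — at least one employee exceeds 30 hours/week. (l) would limit (k) — a current Annual Exemption Letter is held — but (m) sets (l) aside: (m) operates against (l): the landscaping firm is classified under the construction sector. (n) is not triggered (no current General Declaration is held), so (m) stands. (d) is therefore removed.
Exception (e) is satisfied on its face — the business's age is 22 months, under the 27 months limit; a current Class C Declaration is held. But: (o) operates against (e): the reportable unit count is 36, below the 41 limit. Exception (e) does not apply.
Every exception is unavailable, so the rule governs.

Yes — Viggo's landscaping firm must carry workers'-compensation cover.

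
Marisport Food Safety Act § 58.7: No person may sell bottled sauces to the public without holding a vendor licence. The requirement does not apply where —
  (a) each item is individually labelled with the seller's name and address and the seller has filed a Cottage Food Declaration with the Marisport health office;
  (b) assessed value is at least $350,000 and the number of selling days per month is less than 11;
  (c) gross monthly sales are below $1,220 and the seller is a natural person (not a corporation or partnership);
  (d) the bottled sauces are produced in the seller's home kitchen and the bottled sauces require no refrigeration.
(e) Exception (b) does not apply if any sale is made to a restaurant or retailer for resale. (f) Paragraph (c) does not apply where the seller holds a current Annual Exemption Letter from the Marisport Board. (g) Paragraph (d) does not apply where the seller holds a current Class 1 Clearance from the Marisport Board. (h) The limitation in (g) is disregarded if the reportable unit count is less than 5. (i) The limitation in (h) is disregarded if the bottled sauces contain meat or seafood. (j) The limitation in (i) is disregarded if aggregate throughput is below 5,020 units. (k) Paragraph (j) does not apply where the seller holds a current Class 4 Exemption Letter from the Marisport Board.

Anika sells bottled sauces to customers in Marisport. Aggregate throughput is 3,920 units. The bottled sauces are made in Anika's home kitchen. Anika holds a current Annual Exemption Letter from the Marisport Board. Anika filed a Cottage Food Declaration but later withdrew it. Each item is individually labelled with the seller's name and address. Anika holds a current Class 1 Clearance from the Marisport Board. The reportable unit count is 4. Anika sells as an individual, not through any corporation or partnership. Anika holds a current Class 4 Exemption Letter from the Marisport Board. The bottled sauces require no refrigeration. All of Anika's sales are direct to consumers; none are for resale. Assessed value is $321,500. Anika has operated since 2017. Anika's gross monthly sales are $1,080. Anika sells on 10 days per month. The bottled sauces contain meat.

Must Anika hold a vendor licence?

Exception (a) requires that the seller has filed a Cottage Food Declaration with the Marisport health office; but the Cottage Food Declaration was withdrawn, so (a) is unavailable.
Exception (b) does not apply: assessed value is $321,500, short of $350,000.
All of (c)'s requirements are met (gross monthly sales are $1,080, below the $1,220 limit; the seller is a natural person). But: (f) operates against (c): a current Annual Exemption Letter is held. (c) is therefore removed.
Exception (d)'s conditions are all satisfied: the bottled sauces are home-kitchen produced; the bottled sauces are shelf-stable. But applying paragraphs (g)–(k): (g) operates against (d): a current Class 1 Clearance is held. (h) would limit (g) — the reportable unit count is 4, less than the 5 limit — but (i) sets (h) aside: (i) operates against (h): the bottled sauces contain meat. (j) operates (aggregate throughput is 3,920 units, below the 5,020 units limit), but is overridden by (k): (k) is engaged — a current Class 4 Exemption Letter is held. So (d) is unavailable.
None of the exceptions is available; § 58.7 applies in full.

Yes — Anika must hold a vendor licence.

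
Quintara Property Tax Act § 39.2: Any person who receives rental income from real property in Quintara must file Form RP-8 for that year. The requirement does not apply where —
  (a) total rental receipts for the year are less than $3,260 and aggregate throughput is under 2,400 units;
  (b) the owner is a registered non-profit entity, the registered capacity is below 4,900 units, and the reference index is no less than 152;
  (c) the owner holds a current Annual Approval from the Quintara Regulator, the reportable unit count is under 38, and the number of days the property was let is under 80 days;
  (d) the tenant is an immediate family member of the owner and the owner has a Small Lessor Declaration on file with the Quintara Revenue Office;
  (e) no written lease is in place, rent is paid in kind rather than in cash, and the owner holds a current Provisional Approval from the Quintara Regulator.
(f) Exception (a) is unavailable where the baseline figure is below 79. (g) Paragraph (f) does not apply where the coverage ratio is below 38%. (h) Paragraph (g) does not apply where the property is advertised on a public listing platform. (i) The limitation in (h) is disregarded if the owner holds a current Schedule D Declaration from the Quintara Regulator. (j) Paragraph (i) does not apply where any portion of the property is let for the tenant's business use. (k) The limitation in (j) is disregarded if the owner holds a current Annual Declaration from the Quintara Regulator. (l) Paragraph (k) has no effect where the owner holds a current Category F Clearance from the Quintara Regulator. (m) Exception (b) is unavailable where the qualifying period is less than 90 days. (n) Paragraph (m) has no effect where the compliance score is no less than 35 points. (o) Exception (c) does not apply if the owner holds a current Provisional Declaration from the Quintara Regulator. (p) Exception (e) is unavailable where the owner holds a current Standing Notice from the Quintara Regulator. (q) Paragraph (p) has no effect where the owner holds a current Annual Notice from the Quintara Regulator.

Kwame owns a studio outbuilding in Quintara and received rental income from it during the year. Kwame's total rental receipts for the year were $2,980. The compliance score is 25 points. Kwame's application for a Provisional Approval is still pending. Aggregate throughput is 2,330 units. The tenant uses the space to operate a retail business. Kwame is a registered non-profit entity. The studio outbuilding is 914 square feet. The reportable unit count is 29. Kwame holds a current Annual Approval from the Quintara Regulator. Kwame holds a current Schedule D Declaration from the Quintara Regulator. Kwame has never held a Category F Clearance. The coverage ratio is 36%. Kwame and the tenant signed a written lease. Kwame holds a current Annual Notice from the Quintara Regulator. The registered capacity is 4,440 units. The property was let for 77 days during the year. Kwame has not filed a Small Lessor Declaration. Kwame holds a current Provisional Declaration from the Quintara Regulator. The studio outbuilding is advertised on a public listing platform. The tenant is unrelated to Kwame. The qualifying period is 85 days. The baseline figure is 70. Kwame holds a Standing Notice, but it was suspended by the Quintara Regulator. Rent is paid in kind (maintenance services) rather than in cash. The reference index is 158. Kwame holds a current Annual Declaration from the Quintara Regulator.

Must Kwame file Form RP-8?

Exception (a)'s conditions are all satisfied: total rental receipts for the year are $2,980, less than the $3,260 limit; aggregate throughput is 2,330 units, under the 2,400 units limit. Applying paragraphs (f)–(l): (f) is engaged (the baseline figure is 70, below the 79 limit), but is displaced by (g): (g) is engaged — the coverage ratio is 36%, below the 38% limit. (h) operates (the property is publicly advertised), but is overridden by (i): (i) operates — a current Schedule D Declaration is held. (j) is engaged (the space is let for business use), but is displaced by (k): (k) operates — a current Annual Declaration is held. (l), which would lift (k), is inapplicable — the Category F Clearance is not current. So (a) applies.
Exception (b)'s conditions are all satisfied: Kwame is a registered non-profit; the registered capacity is 4,440 units, below the 4,900 units limit; the reference index is 158, meeting the 152 threshold. Turning to paragraphs (m)–(n): (m) operates against (b): the qualifying period is 85 days, less than the 90 days limit. (n), which would lift (m), is inapplicable — the compliance score is 25 points, short of 35 points. (b) is therefore removed.
Exception (c) is satisfied on its face — a current Annual Approval is held; the reportable unit count is 29, under the 38 limit; the number of days the property was let is 77 days, under the 80 days limit. Turning to paragraph (o): (o) is engaged — a current Provisional Declaration is held. (c) is therefore removed.
Exception (d) does not apply: the tenant is unrelated to the owner.
Exception (e) does not apply: a written lease is in place.

No — exception (a) applies; Kwame is not required to file Form RP-8.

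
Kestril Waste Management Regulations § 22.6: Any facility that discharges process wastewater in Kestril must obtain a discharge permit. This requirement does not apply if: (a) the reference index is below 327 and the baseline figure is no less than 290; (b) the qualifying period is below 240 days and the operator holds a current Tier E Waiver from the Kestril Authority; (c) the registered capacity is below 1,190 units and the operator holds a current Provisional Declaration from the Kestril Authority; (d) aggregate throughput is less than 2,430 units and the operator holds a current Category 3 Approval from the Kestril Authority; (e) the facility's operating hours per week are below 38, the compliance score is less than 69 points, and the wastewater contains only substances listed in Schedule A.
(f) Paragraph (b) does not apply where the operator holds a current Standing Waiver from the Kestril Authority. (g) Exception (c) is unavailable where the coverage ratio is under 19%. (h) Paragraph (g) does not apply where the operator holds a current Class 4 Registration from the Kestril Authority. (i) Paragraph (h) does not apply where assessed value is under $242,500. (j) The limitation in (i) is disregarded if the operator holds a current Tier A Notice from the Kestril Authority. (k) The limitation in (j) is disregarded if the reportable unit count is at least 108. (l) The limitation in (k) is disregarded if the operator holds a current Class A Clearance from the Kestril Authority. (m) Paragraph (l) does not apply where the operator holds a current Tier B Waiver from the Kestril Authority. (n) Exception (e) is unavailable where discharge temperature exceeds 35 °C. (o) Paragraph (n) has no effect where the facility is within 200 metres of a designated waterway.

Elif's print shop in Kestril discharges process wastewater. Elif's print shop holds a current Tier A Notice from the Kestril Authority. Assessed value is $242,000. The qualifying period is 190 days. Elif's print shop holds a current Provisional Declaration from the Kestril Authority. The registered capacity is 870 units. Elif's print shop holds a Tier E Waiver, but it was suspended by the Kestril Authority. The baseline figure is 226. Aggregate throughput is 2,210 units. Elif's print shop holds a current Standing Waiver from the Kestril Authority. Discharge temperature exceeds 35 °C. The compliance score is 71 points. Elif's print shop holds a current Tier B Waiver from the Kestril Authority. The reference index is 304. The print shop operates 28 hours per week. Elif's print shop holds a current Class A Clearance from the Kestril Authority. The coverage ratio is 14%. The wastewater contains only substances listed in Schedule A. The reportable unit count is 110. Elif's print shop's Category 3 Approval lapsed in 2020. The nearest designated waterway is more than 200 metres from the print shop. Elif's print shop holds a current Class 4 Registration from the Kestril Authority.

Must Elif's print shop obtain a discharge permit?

Exception (a) requires that the baseline figure is no less than 290; but the baseline figure is 226, short of 290, so (a) is unavailable.
Exception (b) requires that the operator holds a current Tier E Waiver from the Kestril Authority; but there is no Tier E Waiver in force, so (b) is unavailable.
Exception (c) is satisfied on its face — the registered capacity is 870 units, below the 1,190 units limit; a current Provisional Declaration is held. However, paragraphs (g)–(m) must be considered: (g) is triggered — the coverage ratio is 14%, under the 19% limit. (h) would limit (g) — a current Class 4 Registration is held — but (i) sets (h) aside: (i) is engaged — assessed value is $242,000, under the $242,500 limit. (j) applies (a current Tier A Notice is held), but is displaced by (k): (k) is triggered — the reportable unit count is 110, meeting the 108 threshold. (l) operates (a current Class A Clearance is held), but yields to (m): (m) operates against (l): a current Tier B Waiver is held. (c) is therefore removed.
Exception (d) fails — there is no Category 3 Approval in force.
Exception (e) fails — the compliance score is 71 points, not less than 69 points.
Every exception is unavailable, so the rule governs.

Yes — Elif's print shop must obtain a discharge permit.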